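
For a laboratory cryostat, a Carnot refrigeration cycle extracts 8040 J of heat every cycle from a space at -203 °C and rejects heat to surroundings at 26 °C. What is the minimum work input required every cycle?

W_in ≈ 26200 J

T_H = 26 °C → 26 + 273.15 = 299.15 K.
T_C = -203 °C → -203 + 273.15 = 70.15 K.
COP_R = T_C/(T_H − T_C) = 70.15/229.00 = 0.3063.
W = Q_C/COP_R = 8040/0.3063 = 26200 J.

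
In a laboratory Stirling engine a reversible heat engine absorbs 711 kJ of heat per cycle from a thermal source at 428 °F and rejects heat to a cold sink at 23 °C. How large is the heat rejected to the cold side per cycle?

Q_C ≈ 427 kJ

T_H = 428 °F → (428 − 32) × 5/9 = 220.00 °C = 493.15 K.
T_C = 23 °C → 23 + 273.15 = 296.15 K.
The Carnot efficiency is η = 1 − T_C/T_H = 1 − 296.15/493.15 = 0.3995.
For a reversible cycle Q_C/Q_H = T_C/T_H, so Q_C = 711 × 296.15/493.15 = 427 kJ.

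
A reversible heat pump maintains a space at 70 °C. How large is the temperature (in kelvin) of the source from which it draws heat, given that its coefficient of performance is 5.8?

T_H = 70 °C → 70 + 273.15 = 343.15 K.
COP_HP = T_H/(T_H − T_C) ⇒ T_C = T_H·(COP_HP − 1)/COP_HP = 343.15 × (5.8 − 1)/5.8 = 284.0 K.

T_C ≈ 284.0 K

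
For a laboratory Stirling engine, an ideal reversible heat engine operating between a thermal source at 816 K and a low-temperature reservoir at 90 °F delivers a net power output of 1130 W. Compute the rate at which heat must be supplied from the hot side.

Q̇_H ≈ 1810 W

T_C = 90 °F → (90 − 32) × 5/9 = 32.22 °C = 305.37 K.
η_rev = 1 − T_C/T_H = 1 − 305.37/816.00 = 0.6258.
Q_H = W/η = 1130/0.6258 = 1810 W.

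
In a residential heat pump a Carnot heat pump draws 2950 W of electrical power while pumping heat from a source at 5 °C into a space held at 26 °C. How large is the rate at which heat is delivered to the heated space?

T_H = 26 °C → 26 + 273.15 = 299.15 K.
T_C = 5 °C → 5 + 273.15 = 278.15 K.
For a reversible heat pump, COP_HP = T_H/(T_H − T_C) = 299.15/21.00 = 14.2452.
Q_H = COP_HP · W = 14.2452 × 2950 = 42000 W.

Q̇_H ≈ 42000 W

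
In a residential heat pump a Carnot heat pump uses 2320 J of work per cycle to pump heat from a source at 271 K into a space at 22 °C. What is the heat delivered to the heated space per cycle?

T_H = 22 °C → 22 + 273.15 = 295.15 K.
For a reversible heat pump, COP_HP = T_H/(T_H − T_C) = 295.15/24.15 = 12.2215.
Q_H = COP_HP · W = 12.2215 × 2320 = 28350 J.

Q_H ≈ 28350 J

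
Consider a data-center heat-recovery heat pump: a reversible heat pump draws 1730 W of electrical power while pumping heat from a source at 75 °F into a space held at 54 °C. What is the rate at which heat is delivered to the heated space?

Q̇_H ≈ 18800 W

T_H = 54 °C → 54 + 273.15 = 327.15 K.
T_C = 75 °F → (75 − 32) × 5/9 = 23.89 °C = 297.04 K.
The Carnot heat-pump COP is COP_HP = T_H/(T_H − T_C) = 327.15/30.11 = 10.8648.
Q_H = COP_HP · W = 10.8648 × 1730 = 18800 W.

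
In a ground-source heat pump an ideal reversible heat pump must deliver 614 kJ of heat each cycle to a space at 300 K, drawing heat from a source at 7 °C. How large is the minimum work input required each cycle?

W_in ≈ 40.63 kJ

T_C = 7 °C → 7 + 273.15 = 280.15 K.
For a reversible heat pump, COP_HP = T_H/(T_H − T_C) = 300.00/19.85 = 15.1134.
W = Q_H/COP_HP = 614/15.1134 = 40.63 kJ.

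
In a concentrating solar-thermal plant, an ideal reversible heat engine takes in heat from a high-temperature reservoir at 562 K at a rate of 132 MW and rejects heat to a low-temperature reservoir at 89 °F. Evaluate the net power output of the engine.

T_C = 89 °F → (89 − 32) × 5/9 = 31.67 °C = 304.82 K.
Since the cycle is reversible, η = 1 − T_C/T_H = 1 − 304.82/562.00 = 0.4576.
W = η·Q_H = 0.4576 × 132 = 60.41 MW.

Ẇ ≈ 60.41 MW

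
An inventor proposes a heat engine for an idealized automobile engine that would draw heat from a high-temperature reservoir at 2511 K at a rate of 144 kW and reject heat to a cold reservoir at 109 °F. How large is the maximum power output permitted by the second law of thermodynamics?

Ẇ_max ≈ 125.9 kW

T_C = 109 °F → (109 − 32) × 5/9 = 42.78 °C = 315.93 K.
The upper bound on efficiency is η_max = 1 − T_C/T_H = 1 − 315.93/2511.00 = 0.8742.
W_max = η_max · Q_H = 0.8742 × 144 = 125.9 kW.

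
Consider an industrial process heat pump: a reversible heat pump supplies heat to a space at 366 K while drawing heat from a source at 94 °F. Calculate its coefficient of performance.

T_C = 94 °F → (94 − 32) × 5/9 = 34.44 °C = 307.59 K.
The Carnot heat-pump COP is COP_HP = T_H/(T_H − T_C) = 366.00/(366.00 − 307.59) = 6.267.

COP_HP ≈ 6.267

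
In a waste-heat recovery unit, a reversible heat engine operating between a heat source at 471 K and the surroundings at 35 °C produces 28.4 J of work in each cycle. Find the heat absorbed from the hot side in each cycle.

T_C = 35 °C → 35 + 273.15 = 308.15 K.
For a reversible engine, η = 1 − T_C/T_H = 1 − 308.15/471.00 = 0.3458.
Q_H = W/η = 28.4/0.3458 = 82.1 J.

Q_H ≈ 82.1 J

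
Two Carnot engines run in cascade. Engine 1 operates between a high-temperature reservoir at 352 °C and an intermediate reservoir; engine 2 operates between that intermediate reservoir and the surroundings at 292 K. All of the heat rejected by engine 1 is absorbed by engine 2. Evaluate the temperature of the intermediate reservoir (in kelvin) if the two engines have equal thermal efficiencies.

T_H = 352 °C → 352 + 273.15 = 625.15 K.
Equal efficiencies require 1 − T_m/T_H = 1 − T_C/T_m, i.e. T_m/T_H = T_C/T_m, so T_m = √(T_H·T_C) = √(625.15 × 292.00) = 427.3 K.

T_m ≈ 427.3 K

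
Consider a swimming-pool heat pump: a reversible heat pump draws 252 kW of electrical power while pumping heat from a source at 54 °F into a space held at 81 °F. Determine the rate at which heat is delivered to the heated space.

Q̇_H ≈ 5046 kW

T_H = 81 °F → (81 − 32) × 5/9 = 27.22 °C = 300.37 K.
T_C = 54 °F → (54 − 32) × 5/9 = 12.22 °C = 285.37 K.
For a reversible heat pump, COP_HP = T_H/(T_H − T_C) = 300.37/15.00 = 20.0248.
Q_H = COP_HP · W = 20.0248 × 252 = 5046 kW.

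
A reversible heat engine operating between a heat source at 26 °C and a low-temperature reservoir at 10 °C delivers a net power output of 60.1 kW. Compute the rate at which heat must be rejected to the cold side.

T_H = 26 °C → 26 + 273.15 = 299.15 K.
T_C = 10 °C → 10 + 273.15 = 283.15 K.
Carnot efficiency: η = 1 − T_C/T_H = 1 − 283.15/299.15 = 0.0535.
Since Q_C/Q_H = T_C/T_H and Q_H = W/η, Q_C = W·T_C/(T_H − T_C) = 60.1 × 283.15/16.00 = 1060 kW.

Q̇_C ≈ 1060 kW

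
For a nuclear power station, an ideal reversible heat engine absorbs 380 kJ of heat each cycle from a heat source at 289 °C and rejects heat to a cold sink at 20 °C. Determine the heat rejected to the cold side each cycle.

Q_C ≈ 198.2 kJ

T_H = 289 °C → 289 + 273.15 = 562.15 K.
T_C = 20 °C → 20 + 273.15 = 293.15 K.
Since the cycle is reversible, η = 1 − T_C/T_H = 1 − 293.15/562.15 = 0.4785.
For a reversible cycle Q_C/Q_H = T_C/T_H, so Q_C = 380 × 293.15/562.15 = 198.2 kJ.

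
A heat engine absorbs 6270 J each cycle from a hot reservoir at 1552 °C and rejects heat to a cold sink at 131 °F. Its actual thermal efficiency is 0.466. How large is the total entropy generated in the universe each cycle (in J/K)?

ΔS_univ ≈ 6.77 J/K

T_H = 1552 °C → 1552 + 273.15 = 1825.15 K.
T_C = 131 °F → (131 − 32) × 5/9 = 55.00 °C = 328.15 K.
W = η·Q_H = 0.466 × 6270 = 2922 J, so Q_C = Q_H − W = 3348 J.
Entropy balance on the reservoirs: −Q_H/T_H = -3.435 J/K, +Q_C/T_C = 10.20 J/K.
ΔS_univ = −Q_H/T_H + Q_C/T_C = 6.77 J/K (> 0, since η = 0.466 < η_Carnot = 0.820).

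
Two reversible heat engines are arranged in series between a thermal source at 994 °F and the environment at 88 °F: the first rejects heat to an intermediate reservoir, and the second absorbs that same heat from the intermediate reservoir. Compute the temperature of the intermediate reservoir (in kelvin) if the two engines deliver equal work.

T_m ≈ 555.9 K

T_H = 994 °F → (994 − 32) × 5/9 = 534.44 °C = 807.59 K.
T_C = 88 °F → (88 − 32) × 5/9 = 31.11 °C = 304.26 K.
For reversible stages Q_m = Q_H·(T_m/T_H). Setting W₁ = Q_H(1 − T_m/T_H) equal to W₂ = Q_m(1 − T_C/T_m) = Q_H·(T_m − T_C)/T_H gives T_H − T_m = T_m − T_C, so T_m = (T_H + T_C)/2 = (807.59 + 304.26)/2 = 555.9 K.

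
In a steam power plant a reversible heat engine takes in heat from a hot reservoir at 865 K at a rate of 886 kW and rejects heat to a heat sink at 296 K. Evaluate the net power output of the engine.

Ẇ ≈ 582.8 kW

η_rev = 1 − T_C/T_H = 1 − 296.00/865.00 = 0.6578.
W = η·Q_H = 0.6578 × 886 = 582.8 kW.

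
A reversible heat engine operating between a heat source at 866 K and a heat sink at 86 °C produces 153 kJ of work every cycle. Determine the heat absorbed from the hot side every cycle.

Q_H ≈ 261.4 kJ

T_C = 86 °C → 86 + 273.15 = 359.15 K.
Carnot efficiency: η = 1 − T_C/T_H = 1 − 359.15/866.00 = 0.5853.
Q_H = W/η = 153/0.5853 = 261.4 kJ.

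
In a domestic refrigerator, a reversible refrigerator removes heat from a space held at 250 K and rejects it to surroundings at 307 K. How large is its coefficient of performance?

COP_R ≈ 4.39

The reversible coefficient of performance is COP_R = T_C/(T_H − T_C) = 250.00/(307.00 − 250.00) = 4.39.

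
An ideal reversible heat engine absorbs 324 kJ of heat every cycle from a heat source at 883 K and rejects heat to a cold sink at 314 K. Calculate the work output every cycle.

Carnot efficiency: η = 1 − T_C/T_H = 1 − 314.00/883.00 = 0.6444.
W = η·Q_H = 0.6444 × 324 = 209 kJ.

W ≈ 209 kJ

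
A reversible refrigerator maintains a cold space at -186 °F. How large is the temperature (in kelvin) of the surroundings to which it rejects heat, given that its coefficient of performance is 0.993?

T_H ≈ 305.1 K

T_C = -186 °F → (-186 − 32) × 5/9 = -121.11 °C = 152.04 K.
COP_R = T_C/(T_H − T_C) ⇒ T_H = T_C·(1 + 1/COP_R) = 152.04 × (1 + 1/0.993) = 305.1 K.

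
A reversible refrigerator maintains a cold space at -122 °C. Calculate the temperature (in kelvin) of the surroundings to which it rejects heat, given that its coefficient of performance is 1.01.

T_C = -122 °C → -122 + 273.15 = 151.15 K.
COP_R = T_C/(T_H − T_C) ⇒ T_H = T_C·(1 + 1/COP_R) = 151.15 × (1 + 1/1.01) = 301 K.

T_H ≈ 301 K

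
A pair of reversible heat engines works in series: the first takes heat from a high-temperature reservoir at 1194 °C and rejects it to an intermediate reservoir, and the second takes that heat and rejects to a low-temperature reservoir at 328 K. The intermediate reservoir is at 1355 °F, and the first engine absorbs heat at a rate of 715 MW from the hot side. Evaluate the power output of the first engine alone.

Ẇ₁ ≈ 224 MW

T_H = 1194 °C → 1194 + 273.15 = 1467.15 K.
T_m = 1355 °F → (1355 − 32) × 5/9 = 735.00 °C = 1008.15 K.
First-stage efficiency η₁ = 1 − T_m/T_H = 1 − 1008.15/1467.15 = 0.3129.
W₁ = η₁·Q_H = 0.3129 × 715 = 224 MW.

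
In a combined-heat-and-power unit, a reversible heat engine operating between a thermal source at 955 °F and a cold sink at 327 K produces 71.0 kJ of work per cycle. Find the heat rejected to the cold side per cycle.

Q_C ≈ 50.6 kJ

T_H = 955 °F → (955 − 32) × 5/9 = 512.78 °C = 785.93 K.
η_rev = 1 − T_C/T_H = 1 − 327.00/785.93 = 0.5839.
Since Q_C/Q_H = T_C/T_H and Q_H = W/η, Q_C = W·T_C/(T_H − T_C) = 71.0 × 327.00/458.93 = 50.6 kJ.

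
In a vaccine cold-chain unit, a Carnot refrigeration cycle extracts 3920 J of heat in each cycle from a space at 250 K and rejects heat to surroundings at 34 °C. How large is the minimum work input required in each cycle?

T_H = 34 °C → 34 + 273.15 = 307.15 K.
For a reversible refrigerator, COP_R = T_C/(T_H − T_C) = 250.00/57.15 = 4.3745.
W = Q_C/COP_R = 3920/4.3745 = 896 J.

W_in ≈ 896 J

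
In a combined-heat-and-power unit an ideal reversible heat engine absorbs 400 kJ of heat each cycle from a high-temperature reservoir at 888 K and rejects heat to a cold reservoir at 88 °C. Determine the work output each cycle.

T_C = 88 °C → 88 + 273.15 = 361.15 K.
The Carnot efficiency is η = 1 − T_C/T_H = 1 − 361.15/888.00 = 0.5933.
W = η·Q_H = 0.5933 × 400 = 237.3 kJ.

W ≈ 237.3 kJ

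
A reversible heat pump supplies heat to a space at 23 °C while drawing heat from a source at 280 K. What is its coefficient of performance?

T_H = 23 °C → 23 + 273.15 = 296.15 K.
COP_HP = T_H/(T_H − T_C) = 296.15/(296.15 − 280.00) = 18.3.

COP_HP ≈ 18.3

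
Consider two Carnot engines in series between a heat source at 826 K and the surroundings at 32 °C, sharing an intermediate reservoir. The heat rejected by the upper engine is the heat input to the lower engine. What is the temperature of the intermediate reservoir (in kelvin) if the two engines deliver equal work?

T_C = 32 °C → 32 + 273.15 = 305.15 K.
For reversible stages Q_m = Q_H·(T_m/T_H). Setting W₁ = Q_H(1 − T_m/T_H) equal to W₂ = Q_m(1 − T_C/T_m) = Q_H·(T_m − T_C)/T_H gives T_H − T_m = T_m − T_C, so T_m = (T_H + T_C)/2 = (826.00 + 305.15)/2 = 565.6 K.

T_m ≈ 565.6 K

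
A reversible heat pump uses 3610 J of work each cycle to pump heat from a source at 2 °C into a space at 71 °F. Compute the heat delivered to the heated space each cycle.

T_H = 71 °F → (71 − 32) × 5/9 = 21.67 °C = 294.82 K.
T_C = 2 °C → 2 + 273.15 = 275.15 K.
For a reversible heat pump, COP_HP = T_H/(T_H − T_C) = 294.82/19.67 = 14.9907.
Q_H = COP_HP · W = 14.9907 × 3610 = 54120 J.

Q_H ≈ 54120 J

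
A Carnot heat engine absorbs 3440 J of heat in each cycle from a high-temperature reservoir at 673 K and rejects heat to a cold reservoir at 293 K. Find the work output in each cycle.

Since the cycle is reversible, η = 1 − T_C/T_H = 1 − 293.00/673.00 = 0.5646.
W = η·Q_H = 0.5646 × 3440 = 1942 J.

W ≈ 1942 J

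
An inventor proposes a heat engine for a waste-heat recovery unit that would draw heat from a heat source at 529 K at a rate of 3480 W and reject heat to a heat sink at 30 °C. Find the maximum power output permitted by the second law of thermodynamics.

Ẇ_max ≈ 1490 W

T_C = 30 °C → 30 + 273.15 = 303.15 K.
The upper bound on efficiency is η_max = 1 − T_C/T_H = 1 − 303.15/529.00 = 0.4269.
W_max = η_max · Q_H = 0.4269 × 3480 = 1490 W.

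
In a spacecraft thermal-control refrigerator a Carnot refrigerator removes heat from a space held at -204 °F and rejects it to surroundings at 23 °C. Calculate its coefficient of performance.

T_H = 23 °C → 23 + 273.15 = 296.15 K.
T_C = -204 °F → (-204 − 32) × 5/9 = -131.11 °C = 142.04 K.
Carnot COP: COP_R = T_C/(T_H − T_C) = 142.04/(296.15 − 142.04) = 0.9217.

COP_R ≈ 0.9217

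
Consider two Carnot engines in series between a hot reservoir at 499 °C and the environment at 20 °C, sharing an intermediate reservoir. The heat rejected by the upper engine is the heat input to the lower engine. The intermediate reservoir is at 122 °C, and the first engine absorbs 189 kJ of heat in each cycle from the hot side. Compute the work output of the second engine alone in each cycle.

T_H = 499 °C → 499 + 273.15 = 772.15 K.
T_C = 20 °C → 20 + 273.15 = 293.15 K.
T_m = 122 °C → 122 + 273.15 = 395.15 K.
Heat entering the second stage: Q_m = Q_H·(T_m/T_H) = 189 × 395.15/772.15 = 96.7 kJ.
Second-stage efficiency η₂ = 1 − T_C/T_m = 1 − 293.15/395.15 = 0.2581, so W₂ = η₂·Q_m = 25.0 kJ.

W₂ ≈ 25.0 kJ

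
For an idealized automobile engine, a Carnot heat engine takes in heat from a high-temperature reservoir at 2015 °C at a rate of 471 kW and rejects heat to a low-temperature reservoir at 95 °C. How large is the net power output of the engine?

Ẇ ≈ 395 kW

T_H = 2015 °C → 2015 + 273.15 = 2288.15 K.
T_C = 95 °C → 95 + 273.15 = 368.15 K.
Since the cycle is reversible, η = 1 − T_C/T_H = 1 − 368.15/2288.15 = 0.8391.
W = η·Q_H = 0.8391 × 471 = 395 kW.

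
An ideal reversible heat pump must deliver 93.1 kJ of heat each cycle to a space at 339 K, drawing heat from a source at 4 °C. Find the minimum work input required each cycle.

W_in ≈ 17.0 kJ

T_C = 4 °C → 4 + 273.15 = 277.15 K.
The Carnot heat-pump COP is COP_HP = T_H/(T_H − T_C) = 339.00/61.85 = 5.4810.
W = Q_H/COP_HP = 93.1/5.4810 = 17.0 kJ.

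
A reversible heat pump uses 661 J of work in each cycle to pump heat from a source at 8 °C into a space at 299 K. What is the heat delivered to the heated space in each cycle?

T_C = 8 °C → 8 + 273.15 = 281.15 K.
The Carnot heat-pump COP is COP_HP = T_H/(T_H − T_C) = 299.00/17.85 = 16.7507.
Q_H = COP_HP · W = 16.7507 × 661 = 11100 J.

Q_H ≈ 11100 J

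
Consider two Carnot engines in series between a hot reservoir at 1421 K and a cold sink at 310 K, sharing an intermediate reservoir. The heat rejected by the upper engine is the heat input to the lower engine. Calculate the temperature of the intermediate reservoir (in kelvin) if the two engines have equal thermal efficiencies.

Equal efficiencies require 1 − T_m/T_H = 1 − T_C/T_m, i.e. T_m/T_H = T_C/T_m, so T_m = √(T_H·T_C) = √(1421.00 × 310.00) = 663.7 K.

T_m ≈ 663.7 K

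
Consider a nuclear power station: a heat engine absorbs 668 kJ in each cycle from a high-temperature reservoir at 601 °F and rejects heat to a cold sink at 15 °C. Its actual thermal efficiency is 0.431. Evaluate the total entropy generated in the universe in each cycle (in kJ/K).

T_H = 601 °F → (601 − 32) × 5/9 = 316.11 °C = 589.26 K.
T_C = 15 °C → 15 + 273.15 = 288.15 K.
W = η·Q_H = 0.431 × 668 = 287.9 kJ, so Q_C = Q_H − W = 380.1 kJ.
Reservoir entropy changes: ΔS_H = −Q_H/T_H = −668/589.26 = -1.134 kJ/K and ΔS_C = +Q_C/T_C = 380.1/288.15 = 1.319 kJ/K.
ΔS_univ = −Q_H/T_H + Q_C/T_C = 0.185 kJ/K (> 0, since η = 0.431 < η_Carnot = 0.511).

ΔS_univ ≈ 0.185 kJ/K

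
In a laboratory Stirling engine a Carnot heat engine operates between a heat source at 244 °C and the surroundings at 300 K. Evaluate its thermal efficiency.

T_H = 244 °C → 244 + 273.15 = 517.15 K.
Since the cycle is reversible, η = 1 − T_C/T_H = 1 − 300.00/517.15 = 0.420.

η ≈ 0.420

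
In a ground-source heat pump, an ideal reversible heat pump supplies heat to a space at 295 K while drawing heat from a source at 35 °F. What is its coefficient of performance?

COP_HP ≈ 14.6

T_C = 35 °F → (35 − 32) × 5/9 = 1.67 °C = 274.82 K.
For a reversible heat pump, COP_HP = T_H/(T_H − T_C) = 295.00/(295.00 − 274.82) = 14.6.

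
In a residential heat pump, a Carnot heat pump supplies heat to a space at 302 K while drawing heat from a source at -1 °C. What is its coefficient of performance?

T_C = -1 °C → -1 + 273.15 = 272.15 K.
For a reversible heat pump, COP_HP = T_H/(T_H − T_C) = 302.00/(302.00 − 272.15) = 10.1.

COP_HP ≈ 10.1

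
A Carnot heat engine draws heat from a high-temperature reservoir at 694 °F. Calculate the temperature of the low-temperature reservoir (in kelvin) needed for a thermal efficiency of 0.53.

T_C ≈ 301 K

T_H = 694 °F → (694 − 32) × 5/9 = 367.78 °C = 640.93 K.
From η = 1 − T_C/T_H, T_C = T_H·(1 − η) = 640.93 × (1 − 0.53) = 301 K.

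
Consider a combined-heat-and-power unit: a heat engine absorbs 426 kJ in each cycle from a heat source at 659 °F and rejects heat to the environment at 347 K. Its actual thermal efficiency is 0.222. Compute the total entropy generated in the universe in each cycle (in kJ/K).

ΔS_univ ≈ 0.2697 kJ/K

T_H = 659 °F → (659 − 32) × 5/9 = 348.33 °C = 621.48 K.
W = η·Q_H = 0.222 × 426 = 94.57 kJ, so Q_C = Q_H − W = 331.4 kJ.
Reservoir entropy changes: ΔS_H = −Q_H/T_H = −426/621.48 = -0.6855 kJ/K and ΔS_C = +Q_C/T_C = 331.4/347.00 = 0.9551 kJ/K.
ΔS_univ = −Q_H/T_H + Q_C/T_C = 0.2697 kJ/K (> 0, since η = 0.222 < η_Carnot = 0.442).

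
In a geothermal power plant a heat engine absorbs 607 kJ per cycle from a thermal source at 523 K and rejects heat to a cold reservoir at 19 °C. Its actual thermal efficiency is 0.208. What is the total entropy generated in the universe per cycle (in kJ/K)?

ΔS_univ ≈ 0.4849 kJ/K

T_C = 19 °C → 19 + 273.15 = 292.15 K.
W = η·Q_H = 0.208 × 607 = 126.3 kJ, so Q_C = Q_H − W = 480.7 kJ.
Reservoir entropy changes: ΔS_H = −Q_H/T_H = −607/523.00 = -1.161 kJ/K and ΔS_C = +Q_C/T_C = 480.7/292.15 = 1.646 kJ/K.
ΔS_univ = −Q_H/T_H + Q_C/T_C = 0.4849 kJ/K (> 0, since η = 0.208 < η_Carnot = 0.441).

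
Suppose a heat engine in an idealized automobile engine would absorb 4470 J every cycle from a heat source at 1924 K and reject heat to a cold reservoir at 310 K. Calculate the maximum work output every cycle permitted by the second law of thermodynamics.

The second-law ceiling is the Carnot efficiency, η_max = 1 − T_C/T_H = 1 − 310.00/1924.00 = 0.8389.
W_max = η_max · Q_H = 0.8389 × 4470 = 3750 J.

W_max ≈ 3750 J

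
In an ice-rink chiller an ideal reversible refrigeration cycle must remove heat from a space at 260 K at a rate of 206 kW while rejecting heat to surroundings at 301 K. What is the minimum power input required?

Ẇ_in ≈ 32.48 kW

The reversible coefficient of performance is COP_R = T_C/(T_H − T_C) = 260.00/41.00 = 6.3415.
W = Q_C/COP_R = 206/6.3415 = 32.48 kW.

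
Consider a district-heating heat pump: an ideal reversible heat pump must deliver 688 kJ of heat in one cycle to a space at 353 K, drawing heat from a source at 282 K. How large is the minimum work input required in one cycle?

W_in ≈ 138.4 kJ

Reversible heating COP: COP_HP = T_H/(T_H − T_C) = 353.00/71.00 = 4.9718.
W = Q_H/COP_HP = 688/4.9718 = 138.4 kJ.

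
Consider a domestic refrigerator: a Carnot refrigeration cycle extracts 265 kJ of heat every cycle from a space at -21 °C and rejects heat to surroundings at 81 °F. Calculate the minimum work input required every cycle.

T_H = 81 °F → (81 − 32) × 5/9 = 27.22 °C = 300.37 K.
T_C = -21 °C → -21 + 273.15 = 252.15 K.
The reversible coefficient of performance is COP_R = T_C/(T_H − T_C) = 252.15/48.22 = 5.2289.
W = Q_C/COP_R = 265/5.2289 = 50.68 kJ.

W_in ≈ 50.68 kJ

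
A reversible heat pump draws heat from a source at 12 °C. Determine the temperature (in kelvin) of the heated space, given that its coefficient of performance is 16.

T_C = 12 °C → 12 + 273.15 = 285.15 K.
COP_HP = T_H/(T_H − T_C) ⇒ T_H = T_C·COP_HP/(COP_HP − 1) = 285.15 × 16/(16 − 1) = 304.2 K.

T_H ≈ 304.2 K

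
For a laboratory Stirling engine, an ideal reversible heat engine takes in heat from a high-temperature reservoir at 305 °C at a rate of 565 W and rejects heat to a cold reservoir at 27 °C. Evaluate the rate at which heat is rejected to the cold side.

Q̇_C ≈ 293.3 W

T_H = 305 °C → 305 + 273.15 = 578.15 K.
T_C = 27 °C → 27 + 273.15 = 300.15 K.
For a reversible engine, η = 1 − T_C/T_H = 1 − 300.15/578.15 = 0.4808.
For a reversible cycle Q_C/Q_H = T_C/T_H, so Q_C = 565 × 300.15/578.15 = 293.3 W.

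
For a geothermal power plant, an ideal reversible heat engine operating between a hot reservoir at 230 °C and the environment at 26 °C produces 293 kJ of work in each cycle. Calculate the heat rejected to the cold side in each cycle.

T_H = 230 °C → 230 + 273.15 = 503.15 K.
T_C = 26 °C → 26 + 273.15 = 299.15 K.
η_rev = 1 − T_C/T_H = 1 − 299.15/503.15 = 0.4054.
Since Q_C/Q_H = T_C/T_H and Q_H = W/η, Q_C = W·T_C/(T_H − T_C) = 293 × 299.15/204.00 = 430 kJ.

Q_C ≈ 430 kJ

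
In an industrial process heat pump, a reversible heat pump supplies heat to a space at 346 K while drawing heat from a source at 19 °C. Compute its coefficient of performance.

COP_HP ≈ 6.425

T_C = 19 °C → 19 + 273.15 = 292.15 K.
For a reversible heat pump, COP_HP = T_H/(T_H − T_C) = 346.00/(346.00 − 292.15) = 6.425.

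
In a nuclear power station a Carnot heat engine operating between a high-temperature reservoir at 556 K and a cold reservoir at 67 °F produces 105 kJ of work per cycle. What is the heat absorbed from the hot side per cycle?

T_C = 67 °F → (67 − 32) × 5/9 = 19.44 °C = 292.59 K.
The Carnot efficiency is η = 1 − T_C/T_H = 1 − 292.59/556.00 = 0.4738.
Q_H = W/η = 105/0.4738 = 221.6 kJ.

Q_H ≈ 221.6 kJ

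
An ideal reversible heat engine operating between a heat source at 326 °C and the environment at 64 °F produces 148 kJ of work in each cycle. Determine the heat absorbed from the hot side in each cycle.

Q_H ≈ 288 kJ

T_H = 326 °C → 326 + 273.15 = 599.15 K.
T_C = 64 °F → (64 − 32) × 5/9 = 17.78 °C = 290.93 K.
For a reversible engine, η = 1 − T_C/T_H = 1 − 290.93/599.15 = 0.5144.
Q_H = W/η = 148/0.5144 = 288 kJ.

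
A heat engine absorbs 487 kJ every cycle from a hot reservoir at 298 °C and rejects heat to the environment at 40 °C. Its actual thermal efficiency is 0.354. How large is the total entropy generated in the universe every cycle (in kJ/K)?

ΔS_univ ≈ 0.152 kJ/K

T_H = 298 °C → 298 + 273.15 = 571.15 K.
T_C = 40 °C → 40 + 273.15 = 313.15 K.
W = η·Q_H = 0.354 × 487 = 172.4 kJ, so Q_C = Q_H − W = 314.6 kJ.
Entropy balance on the reservoirs: −Q_H/T_H = -0.8527 kJ/K, +Q_C/T_C = 1.005 kJ/K.
ΔS_univ = −Q_H/T_H + Q_C/T_C = 0.152 kJ/K (> 0, since η = 0.354 < η_Carnot = 0.452).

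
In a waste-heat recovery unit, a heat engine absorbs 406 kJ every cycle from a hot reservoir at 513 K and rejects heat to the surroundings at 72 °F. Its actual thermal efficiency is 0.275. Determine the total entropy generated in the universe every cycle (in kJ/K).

T_C = 72 °F → (72 − 32) × 5/9 = 22.22 °C = 295.37 K.
W = η·Q_H = 0.275 × 406 = 111.7 kJ, so Q_C = Q_H − W = 294.4 kJ.
Entropy balance on the reservoirs: −Q_H/T_H = -0.7914 kJ/K, +Q_C/T_C = 0.9965 kJ/K.
ΔS_univ = −Q_H/T_H + Q_C/T_C = 0.205 kJ/K (> 0, since η = 0.275 < η_Carnot = 0.424).

ΔS_univ ≈ 0.205 kJ/K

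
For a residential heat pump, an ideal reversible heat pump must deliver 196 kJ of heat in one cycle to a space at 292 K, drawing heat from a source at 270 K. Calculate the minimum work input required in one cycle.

W_in ≈ 14.77 kJ

For a reversible heat pump, COP_HP = T_H/(T_H − T_C) = 292.00/22.00 = 13.2727.
W = Q_H/COP_HP = 196/13.2727 = 14.77 kJ.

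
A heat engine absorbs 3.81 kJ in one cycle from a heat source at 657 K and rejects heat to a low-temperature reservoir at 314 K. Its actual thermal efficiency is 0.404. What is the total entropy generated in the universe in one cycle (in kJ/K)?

ΔS_univ ≈ 0.00143 kJ/K

W = η·Q_H = 0.404 × 3.81 = 1.539 kJ, so Q_C = Q_H − W = 2.271 kJ.
Entropy balance on the reservoirs: −Q_H/T_H = -0.005799 kJ/K, +Q_C/T_C = 0.007232 kJ/K.
ΔS_univ = −Q_H/T_H + Q_C/T_C = 0.00143 kJ/K (> 0, since η = 0.404 < η_Carnot = 0.522).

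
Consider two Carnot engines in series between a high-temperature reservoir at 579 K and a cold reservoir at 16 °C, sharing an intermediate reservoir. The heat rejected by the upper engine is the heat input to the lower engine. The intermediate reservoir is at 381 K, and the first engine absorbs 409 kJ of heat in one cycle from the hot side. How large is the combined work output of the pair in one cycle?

T_C = 16 °C → 16 + 273.15 = 289.15 K.
Two reversible stages in series are equivalent to a single Carnot engine between T_H and T_C, so η_total = 1 − T_C/T_H = 1 − 289.15/579.00 = 0.5006.
W_total = η_total · Q_H = 0.5006 × 409 = 205 kJ.

W_total ≈ 205 kJ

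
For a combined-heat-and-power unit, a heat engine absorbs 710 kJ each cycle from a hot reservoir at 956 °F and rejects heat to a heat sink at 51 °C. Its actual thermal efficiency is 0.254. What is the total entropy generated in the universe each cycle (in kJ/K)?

ΔS_univ ≈ 0.7312 kJ/K

T_H = 956 °F → (956 − 32) × 5/9 = 513.33 °C = 786.48 K.
T_C = 51 °C → 51 + 273.15 = 324.15 K.
W = η·Q_H = 0.254 × 710 = 180.3 kJ, so Q_C = Q_H − W = 529.7 kJ.
Entropy balance on the reservoirs: −Q_H/T_H = -0.9028 kJ/K, +Q_C/T_C = 1.634 kJ/K.
ΔS_univ = −Q_H/T_H + Q_C/T_C = 0.7312 kJ/K (> 0, since η = 0.254 < η_Carnot = 0.588).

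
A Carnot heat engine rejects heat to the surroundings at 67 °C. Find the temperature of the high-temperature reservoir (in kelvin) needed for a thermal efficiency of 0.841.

T_C = 67 °C → 67 + 273.15 = 340.15 K.
From η = 1 − T_C/T_H, solving for T_H gives T_H = T_C/(1 − η) = 340.15/(1 − 0.841) = 2140 K.

T_H ≈ 2140 K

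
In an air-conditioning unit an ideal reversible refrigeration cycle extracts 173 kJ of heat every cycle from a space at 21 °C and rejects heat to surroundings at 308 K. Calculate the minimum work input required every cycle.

T_C = 21 °C → 21 + 273.15 = 294.15 K.
Carnot COP: COP_R = T_C/(T_H − T_C) = 294.15/13.85 = 21.2383.
W = Q_C/COP_R = 173/21.2383 = 8.146 kJ.

W_in ≈ 8.146 kJ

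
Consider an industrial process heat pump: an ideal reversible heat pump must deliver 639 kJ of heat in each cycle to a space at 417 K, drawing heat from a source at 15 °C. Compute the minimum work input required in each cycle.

T_C = 15 °C → 15 + 273.15 = 288.15 K.
COP_HP = T_H/(T_H − T_C) = 417.00/128.85 = 3.2363.
W = Q_H/COP_HP = 639/3.2363 = 197 kJ.

W_in ≈ 197 kJ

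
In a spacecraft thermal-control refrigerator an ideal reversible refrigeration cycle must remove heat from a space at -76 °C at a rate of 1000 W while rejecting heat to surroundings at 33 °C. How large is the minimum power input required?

Ẇ_in ≈ 552.9 W

T_H = 33 °C → 33 + 273.15 = 306.15 K.
T_C = -76 °C → -76 + 273.15 = 197.15 K.
For a reversible refrigerator, COP_R = T_C/(T_H − T_C) = 197.15/109.00 = 1.8087.
W = Q_C/COP_R = 1000/1.8087 = 552.9 W.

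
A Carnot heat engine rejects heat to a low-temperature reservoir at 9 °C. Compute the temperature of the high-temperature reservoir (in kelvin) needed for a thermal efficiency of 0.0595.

T_H ≈ 300.0 K

T_C = 9 °C → 9 + 273.15 = 282.15 K.
From η = 1 − T_C/T_H, solving for T_H gives T_H = T_C/(1 − η) = 282.15/(1 − 0.0595) = 300.0 K.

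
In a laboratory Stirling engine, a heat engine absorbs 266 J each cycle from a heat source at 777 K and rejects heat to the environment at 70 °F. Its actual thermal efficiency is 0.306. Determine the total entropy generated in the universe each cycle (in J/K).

T_C = 70 °F → (70 − 32) × 5/9 = 21.11 °C = 294.26 K.
W = η·Q_H = 0.306 × 266 = 81.40 J, so Q_C = Q_H − W = 184.6 J.
Entropy balance on the reservoirs: −Q_H/T_H = -0.3423 J/K, +Q_C/T_C = 0.6273 J/K.
ΔS_univ = −Q_H/T_H + Q_C/T_C = 0.285 J/K (> 0, since η = 0.306 < η_Carnot = 0.621).

ΔS_univ ≈ 0.285 J/K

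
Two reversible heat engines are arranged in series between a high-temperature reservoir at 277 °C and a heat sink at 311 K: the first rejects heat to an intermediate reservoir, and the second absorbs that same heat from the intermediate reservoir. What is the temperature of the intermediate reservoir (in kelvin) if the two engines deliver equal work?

T_H = 277 °C → 277 + 273.15 = 550.15 K.
For reversible stages Q_m = Q_H·(T_m/T_H). Setting W₁ = Q_H(1 − T_m/T_H) equal to W₂ = Q_m(1 − T_C/T_m) = Q_H·(T_m − T_C)/T_H gives T_H − T_m = T_m − T_C, so T_m = (T_H + T_C)/2 = (550.15 + 311.00)/2 = 431 K.

T_m ≈ 431 K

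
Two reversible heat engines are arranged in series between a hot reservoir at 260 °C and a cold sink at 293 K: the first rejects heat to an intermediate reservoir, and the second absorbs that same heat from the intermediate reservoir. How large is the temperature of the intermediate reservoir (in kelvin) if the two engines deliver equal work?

T_m ≈ 413 K

T_H = 260 °C → 260 + 273.15 = 533.15 K.
For reversible stages Q_m = Q_H·(T_m/T_H). Setting W₁ = Q_H(1 − T_m/T_H) equal to W₂ = Q_m(1 − T_C/T_m) = Q_H·(T_m − T_C)/T_H gives T_H − T_m = T_m − T_C, so T_m = (T_H + T_C)/2 = (533.15 + 293.00)/2 = 413 K.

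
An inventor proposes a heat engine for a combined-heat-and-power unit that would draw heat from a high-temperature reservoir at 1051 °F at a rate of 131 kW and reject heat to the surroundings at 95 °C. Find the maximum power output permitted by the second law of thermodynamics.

Ẇ_max ≈ 73.5 kW

T_H = 1051 °F → (1051 − 32) × 5/9 = 566.11 °C = 839.26 K.
T_C = 95 °C → 95 + 273.15 = 368.15 K.
The second-law ceiling is the Carnot efficiency, η_max = 1 − T_C/T_H = 1 − 368.15/839.26 = 0.5613.
W_max = η_max · Q_H = 0.5613 × 131 = 73.5 kW.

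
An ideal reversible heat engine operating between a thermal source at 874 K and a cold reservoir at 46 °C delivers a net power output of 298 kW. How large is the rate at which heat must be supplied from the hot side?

T_C = 46 °C → 46 + 273.15 = 319.15 K.
Since the cycle is reversible, η = 1 − T_C/T_H = 1 − 319.15/874.00 = 0.6348.
Q_H = W/η = 298/0.6348 = 469 kW.

Q̇_H ≈ 469 kW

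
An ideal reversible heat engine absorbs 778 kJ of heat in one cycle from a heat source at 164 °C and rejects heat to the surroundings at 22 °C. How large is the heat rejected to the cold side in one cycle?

T_H = 164 °C → 164 + 273.15 = 437.15 K.
T_C = 22 °C → 22 + 273.15 = 295.15 K.
Carnot efficiency: η = 1 − T_C/T_H = 1 − 295.15/437.15 = 0.3248.
For a reversible cycle Q_C/Q_H = T_C/T_H, so Q_C = 778 × 295.15/437.15 = 525.3 kJ.

Q_C ≈ 525.3 kJ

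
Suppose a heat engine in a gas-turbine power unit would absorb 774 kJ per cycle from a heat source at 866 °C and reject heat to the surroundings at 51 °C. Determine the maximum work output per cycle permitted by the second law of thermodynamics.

T_H = 866 °C → 866 + 273.15 = 1139.15 K.
T_C = 51 °C → 51 + 273.15 = 324.15 K.
The upper bound on efficiency is η_max = 1 − T_C/T_H = 1 − 324.15/1139.15 = 0.7154.
W_max = η_max · Q_H = 0.7154 × 774 = 554 kJ.

W_max ≈ 554 kJ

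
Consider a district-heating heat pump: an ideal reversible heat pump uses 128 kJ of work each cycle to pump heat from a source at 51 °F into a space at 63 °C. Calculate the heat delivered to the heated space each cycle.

Q_H ≈ 820.4 kJ

T_H = 63 °C → 63 + 273.15 = 336.15 K.
T_C = 51 °F → (51 − 32) × 5/9 = 10.56 °C = 283.71 K.
The Carnot heat-pump COP is COP_HP = T_H/(T_H − T_C) = 336.15/52.44 = 6.4096.
Q_H = COP_HP · W = 6.4096 × 128 = 820.4 kJ.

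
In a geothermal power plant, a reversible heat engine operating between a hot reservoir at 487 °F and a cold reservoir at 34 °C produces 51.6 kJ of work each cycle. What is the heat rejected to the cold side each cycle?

T_H = 487 °F → (487 − 32) × 5/9 = 252.78 °C = 525.93 K.
T_C = 34 °C → 34 + 273.15 = 307.15 K.
For a reversible engine, η = 1 − T_C/T_H = 1 − 307.15/525.93 = 0.4160.
Since Q_C/Q_H = T_C/T_H and Q_H = W/η, Q_C = W·T_C/(T_H − T_C) = 51.6 × 307.15/218.78 = 72.4 kJ.

Q_C ≈ 72.4 kJ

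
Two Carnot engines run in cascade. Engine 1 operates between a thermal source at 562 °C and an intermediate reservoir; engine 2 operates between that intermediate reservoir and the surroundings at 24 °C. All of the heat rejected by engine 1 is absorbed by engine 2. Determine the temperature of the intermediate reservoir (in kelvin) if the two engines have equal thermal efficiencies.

T_H = 562 °C → 562 + 273.15 = 835.15 K.
T_C = 24 °C → 24 + 273.15 = 297.15 K.
Equal efficiencies require 1 − T_m/T_H = 1 − T_C/T_m, i.e. T_m/T_H = T_C/T_m, so T_m = √(T_H·T_C) = √(835.15 × 297.15) = 498 K.

T_m ≈ 498 K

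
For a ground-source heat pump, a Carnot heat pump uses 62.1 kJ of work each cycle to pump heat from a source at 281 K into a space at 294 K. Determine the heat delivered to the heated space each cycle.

The Carnot heat-pump COP is COP_HP = T_H/(T_H − T_C) = 294.00/13.00 = 22.6154.
Q_H = COP_HP · W = 22.6154 × 62.1 = 1404 kJ.

Q_H ≈ 1404 kJ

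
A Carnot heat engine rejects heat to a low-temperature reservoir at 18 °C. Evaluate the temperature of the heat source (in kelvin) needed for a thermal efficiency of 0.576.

T_H ≈ 686.7 K

T_C = 18 °C → 18 + 273.15 = 291.15 K.
From η = 1 − T_C/T_H, solving for T_H gives T_H = T_C/(1 − η) = 291.15/(1 − 0.576) = 686.7 K.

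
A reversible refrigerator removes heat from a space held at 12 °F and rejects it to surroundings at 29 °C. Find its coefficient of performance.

T_H = 29 °C → 29 + 273.15 = 302.15 K.
T_C = 12 °F → (12 − 32) × 5/9 = -11.11 °C = 262.04 K.
For a reversible refrigerator, COP_R = T_C/(T_H − T_C) = 262.04/(302.15 − 262.04) = 6.533.

COP_R ≈ 6.533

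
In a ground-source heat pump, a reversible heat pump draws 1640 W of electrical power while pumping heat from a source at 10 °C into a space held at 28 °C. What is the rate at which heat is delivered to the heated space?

T_H = 28 °C → 28 + 273.15 = 301.15 K.
T_C = 10 °C → 10 + 273.15 = 283.15 K.
The Carnot heat-pump COP is COP_HP = T_H/(T_H − T_C) = 301.15/18.00 = 16.7306.
Q_H = COP_HP · W = 16.7306 × 1640 = 27400 W.

Q̇_H ≈ 27400 W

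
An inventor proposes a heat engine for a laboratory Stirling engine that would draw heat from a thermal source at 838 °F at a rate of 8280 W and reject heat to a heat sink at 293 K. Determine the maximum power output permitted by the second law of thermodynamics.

Ẇ_max ≈ 4915 W

T_H = 838 °F → (838 − 32) × 5/9 = 447.78 °C = 720.93 K.
The upper bound on efficiency is η_max = 1 − T_C/T_H = 1 − 293.00/720.93 = 0.5936.
W_max = η_max · Q_H = 0.5936 × 8280 = 4915 W.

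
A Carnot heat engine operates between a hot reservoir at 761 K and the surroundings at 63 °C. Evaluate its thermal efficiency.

η ≈ 0.558

T_C = 63 °C → 63 + 273.15 = 336.15 K.
The Carnot efficiency is η = 1 − T_C/T_H = 1 − 336.15/761.00 = 0.558.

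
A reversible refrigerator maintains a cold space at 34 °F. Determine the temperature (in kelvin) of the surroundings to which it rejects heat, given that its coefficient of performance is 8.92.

T_C = 34 °F → (34 − 32) × 5/9 = 1.11 °C = 274.26 K.
COP_R = T_C/(T_H − T_C) ⇒ T_H = T_C·(1 + 1/COP_R) = 274.26 × (1 + 1/8.92) = 305 K.

T_H ≈ 305 K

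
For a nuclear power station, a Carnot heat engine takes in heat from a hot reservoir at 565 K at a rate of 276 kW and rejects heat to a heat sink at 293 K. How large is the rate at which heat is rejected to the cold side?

Carnot efficiency: η = 1 − T_C/T_H = 1 − 293.00/565.00 = 0.4814.
For a reversible cycle Q_C/Q_H = T_C/T_H, so Q_C = 276 × 293.00/565.00 = 143.1 kW.

Q̇_C ≈ 143.1 kW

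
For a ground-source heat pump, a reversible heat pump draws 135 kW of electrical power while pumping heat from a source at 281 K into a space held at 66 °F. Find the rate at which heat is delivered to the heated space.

Q̇_H ≈ 3571 kW

T_H = 66 °F → (66 − 32) × 5/9 = 18.89 °C = 292.04 K.
For a reversible heat pump, COP_HP = T_H/(T_H − T_C) = 292.04/11.04 = 26.4555.
Q_H = COP_HP · W = 26.4555 × 135 = 3571 kW.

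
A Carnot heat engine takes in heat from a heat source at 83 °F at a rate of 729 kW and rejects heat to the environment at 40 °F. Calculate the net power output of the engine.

T_H = 83 °F → (83 − 32) × 5/9 = 28.33 °C = 301.48 K.
T_C = 40 °F → (40 − 32) × 5/9 = 4.44 °C = 277.59 K.
The Carnot efficiency is η = 1 − T_C/T_H = 1 − 277.59/301.48 = 0.0792.
W = η·Q_H = 0.0792 × 729 = 57.76 kW.

Ẇ ≈ 57.76 kW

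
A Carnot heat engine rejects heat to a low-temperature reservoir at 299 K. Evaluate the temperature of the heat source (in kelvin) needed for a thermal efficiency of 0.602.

From η = 1 − T_C/T_H, solving for T_H gives T_H = T_C/(1 − η) = 299.00/(1 − 0.602) = 751.3 K.

T_H ≈ 751.3 K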